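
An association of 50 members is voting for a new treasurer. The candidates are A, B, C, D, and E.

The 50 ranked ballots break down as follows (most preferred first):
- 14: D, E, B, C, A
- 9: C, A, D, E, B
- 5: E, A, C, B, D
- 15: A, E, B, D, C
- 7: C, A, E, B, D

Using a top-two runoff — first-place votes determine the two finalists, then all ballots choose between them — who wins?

C

Round 1 first-place votes: A 15, B 0, C 16, D 14, E 5. C and A advance.
Runoff: C is ranked above A on 30 ballots, A above C on 20.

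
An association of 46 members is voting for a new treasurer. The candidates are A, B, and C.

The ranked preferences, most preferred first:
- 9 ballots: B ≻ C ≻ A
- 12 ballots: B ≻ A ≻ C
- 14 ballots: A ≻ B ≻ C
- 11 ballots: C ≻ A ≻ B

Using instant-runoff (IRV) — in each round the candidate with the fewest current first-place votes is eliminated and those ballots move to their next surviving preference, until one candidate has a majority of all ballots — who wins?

Round 1: A 14, B 21, C 11. C eliminated.
Round 2: A 25, B 21. A has a majority (≥24).

A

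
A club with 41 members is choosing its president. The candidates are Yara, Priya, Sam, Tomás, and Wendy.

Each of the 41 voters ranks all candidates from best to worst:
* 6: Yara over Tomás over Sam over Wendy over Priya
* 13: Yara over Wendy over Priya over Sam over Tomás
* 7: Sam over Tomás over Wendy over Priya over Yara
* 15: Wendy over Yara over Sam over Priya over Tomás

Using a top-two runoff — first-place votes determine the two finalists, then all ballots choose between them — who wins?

Wendy

Round 1 first-place votes: Yara 19, Priya 0, Sam 7, Tomás 0, Wendy 15. Yara and Wendy advance.
Runoff: Yara is ranked above Wendy on 19 ballots, Wendy above Yara on 22.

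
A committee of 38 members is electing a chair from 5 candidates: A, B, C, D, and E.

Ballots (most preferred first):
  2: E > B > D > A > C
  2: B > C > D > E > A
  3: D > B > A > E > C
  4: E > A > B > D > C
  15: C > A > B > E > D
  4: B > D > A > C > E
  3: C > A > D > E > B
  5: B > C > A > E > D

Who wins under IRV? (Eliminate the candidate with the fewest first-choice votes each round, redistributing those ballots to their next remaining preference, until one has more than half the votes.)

Round 1: A 0, B 11, C 18, D 3, E 6. A eliminated.
Round 2: B 11, C 18, D 3, E 6. D eliminated.
Round 3: B 14, C 18, E 6. E eliminated.
Round 4: B 20, C 18. B has a majority (≥20).

B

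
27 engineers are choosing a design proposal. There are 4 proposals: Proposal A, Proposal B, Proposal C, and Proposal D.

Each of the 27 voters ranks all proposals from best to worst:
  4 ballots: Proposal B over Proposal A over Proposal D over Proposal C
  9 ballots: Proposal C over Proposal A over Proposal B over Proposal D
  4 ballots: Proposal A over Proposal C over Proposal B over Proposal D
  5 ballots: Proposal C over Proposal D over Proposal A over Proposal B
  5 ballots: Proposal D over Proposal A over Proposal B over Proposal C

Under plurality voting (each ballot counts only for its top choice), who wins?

First-place votes: Proposal A 4, Proposal B 4, Proposal C 14, Proposal D 5.

Proposal C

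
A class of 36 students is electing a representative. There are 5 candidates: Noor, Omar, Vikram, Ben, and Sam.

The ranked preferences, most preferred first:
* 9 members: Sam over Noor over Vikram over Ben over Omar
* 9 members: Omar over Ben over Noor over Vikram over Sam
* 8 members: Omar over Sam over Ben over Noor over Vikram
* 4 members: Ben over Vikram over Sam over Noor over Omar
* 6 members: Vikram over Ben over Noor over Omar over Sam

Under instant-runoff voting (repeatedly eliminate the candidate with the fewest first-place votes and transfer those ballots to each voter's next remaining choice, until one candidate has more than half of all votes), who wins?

Vikram

Round 1: Noor 0, Omar 17, Vikram 6, Ben 4, Sam 9. Noor eliminated.
Round 2: Omar 17, Vikram 6, Ben 4, Sam 9. Ben eliminated.
Round 3: Omar 17, Vikram 10, Sam 9. Sam eliminated.
Round 4: Omar 17, Vikram 19. Vikram has a majority (≥19).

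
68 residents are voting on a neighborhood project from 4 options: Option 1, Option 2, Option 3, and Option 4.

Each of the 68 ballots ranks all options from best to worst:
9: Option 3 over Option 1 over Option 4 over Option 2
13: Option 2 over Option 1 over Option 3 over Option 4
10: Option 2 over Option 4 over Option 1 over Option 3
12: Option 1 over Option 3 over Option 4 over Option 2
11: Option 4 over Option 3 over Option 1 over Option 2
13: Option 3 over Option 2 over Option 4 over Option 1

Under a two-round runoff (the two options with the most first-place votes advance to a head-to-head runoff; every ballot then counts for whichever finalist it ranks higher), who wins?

Option 3

Round 1 first-place votes: Option 1 12, Option 2 23, Option 3 22, Option 4 11. Option 2 and Option 3 advance.
Runoff: Option 2 is ranked above Option 3 on 23 ballots, Option 3 above Option 2 on 45.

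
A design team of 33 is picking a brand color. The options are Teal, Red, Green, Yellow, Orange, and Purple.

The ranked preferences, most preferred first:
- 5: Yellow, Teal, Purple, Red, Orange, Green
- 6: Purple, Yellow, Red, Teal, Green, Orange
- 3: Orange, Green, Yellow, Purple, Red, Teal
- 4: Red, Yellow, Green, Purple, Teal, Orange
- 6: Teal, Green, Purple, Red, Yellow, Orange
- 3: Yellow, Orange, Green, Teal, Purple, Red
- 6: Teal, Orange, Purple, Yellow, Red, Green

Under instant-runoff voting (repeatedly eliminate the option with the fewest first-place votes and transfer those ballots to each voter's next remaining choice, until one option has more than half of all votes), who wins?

Yellow

Round 1: Teal 12, Red 4, Green 0, Yellow 8, Orange 3, Purple 6. Green eliminated.
Round 2: Teal 12, Red 4, Yellow 8, Orange 3, Purple 6. Orange eliminated.
Round 3: Teal 12, Red 4, Yellow 11, Purple 6. Red eliminated.
Round 4: Teal 12, Yellow 15, Purple 6. Purple eliminated.
Round 5: Teal 12, Yellow 21. Yellow has a majority (≥17).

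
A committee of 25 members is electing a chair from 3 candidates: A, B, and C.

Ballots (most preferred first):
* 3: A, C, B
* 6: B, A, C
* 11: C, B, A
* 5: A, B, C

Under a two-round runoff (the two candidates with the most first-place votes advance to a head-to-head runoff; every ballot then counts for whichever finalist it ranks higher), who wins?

A

Round 1 first-place votes: A 8, B 6, C 11. C and A advance.
Runoff: C is ranked above A on 11 ballots, A above C on 14.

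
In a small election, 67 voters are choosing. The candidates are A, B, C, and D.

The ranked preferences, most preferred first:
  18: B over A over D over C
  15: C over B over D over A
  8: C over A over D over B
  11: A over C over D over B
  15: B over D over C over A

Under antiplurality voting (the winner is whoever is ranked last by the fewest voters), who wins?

D

Last-place votes: A 30, B 19, C 18, D 0.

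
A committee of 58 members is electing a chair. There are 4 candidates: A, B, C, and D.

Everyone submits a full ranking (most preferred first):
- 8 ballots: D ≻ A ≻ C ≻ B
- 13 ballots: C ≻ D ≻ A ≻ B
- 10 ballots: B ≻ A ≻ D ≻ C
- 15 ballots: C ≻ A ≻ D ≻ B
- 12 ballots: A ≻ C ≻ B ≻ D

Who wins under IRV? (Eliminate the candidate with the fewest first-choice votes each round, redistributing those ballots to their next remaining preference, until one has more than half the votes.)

A

Round 1: A 12, B 10, C 28, D 8. D eliminated.
Round 2: A 20, B 10, C 28. B eliminated.
Round 3: A 30, C 28. A has a majority (≥30).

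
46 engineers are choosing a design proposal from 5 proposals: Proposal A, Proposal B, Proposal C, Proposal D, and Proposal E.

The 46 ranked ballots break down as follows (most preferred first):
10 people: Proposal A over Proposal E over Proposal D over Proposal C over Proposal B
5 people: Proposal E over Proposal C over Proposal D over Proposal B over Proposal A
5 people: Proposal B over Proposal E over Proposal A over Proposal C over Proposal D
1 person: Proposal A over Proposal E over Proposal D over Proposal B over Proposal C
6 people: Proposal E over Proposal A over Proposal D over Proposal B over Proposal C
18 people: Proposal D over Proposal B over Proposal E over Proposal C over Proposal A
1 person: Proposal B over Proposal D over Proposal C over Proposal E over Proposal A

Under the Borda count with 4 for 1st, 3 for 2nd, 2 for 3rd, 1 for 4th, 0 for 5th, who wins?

Proposal A: 10×4 + 5×0 + 5×2 + 1×4 + 6×3 + 18×0 + 1×0 = 72
Proposal B: 10×0 + 5×1 + 5×4 + 1×1 + 6×1 + 18×3 + 1×4 = 90
Proposal C: 10×1 + 5×3 + 5×1 + 1×0 + 6×0 + 18×1 + 1×2 = 50
Proposal D: 10×2 + 5×2 + 5×0 + 1×2 + 6×2 + 18×4 + 1×3 = 119
Proposal E: 10×3 + 5×4 + 5×3 + 1×3 + 6×4 + 18×2 + 1×1 = 129

Proposal E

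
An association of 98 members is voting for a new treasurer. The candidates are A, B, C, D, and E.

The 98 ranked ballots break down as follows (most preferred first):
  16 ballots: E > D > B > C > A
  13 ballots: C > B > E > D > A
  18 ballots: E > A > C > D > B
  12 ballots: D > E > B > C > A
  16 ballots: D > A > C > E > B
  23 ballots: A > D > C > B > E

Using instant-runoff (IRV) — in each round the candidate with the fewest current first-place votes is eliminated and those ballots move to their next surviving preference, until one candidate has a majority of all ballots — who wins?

Round 1: A 23, B 0, C 13, D 28, E 34. B eliminated.
Round 2: A 23, C 13, D 28, E 34. C eliminated.
Round 3: A 23, D 28, E 47. A eliminated.
Round 4: D 51, E 47. D has a majority (≥50).

D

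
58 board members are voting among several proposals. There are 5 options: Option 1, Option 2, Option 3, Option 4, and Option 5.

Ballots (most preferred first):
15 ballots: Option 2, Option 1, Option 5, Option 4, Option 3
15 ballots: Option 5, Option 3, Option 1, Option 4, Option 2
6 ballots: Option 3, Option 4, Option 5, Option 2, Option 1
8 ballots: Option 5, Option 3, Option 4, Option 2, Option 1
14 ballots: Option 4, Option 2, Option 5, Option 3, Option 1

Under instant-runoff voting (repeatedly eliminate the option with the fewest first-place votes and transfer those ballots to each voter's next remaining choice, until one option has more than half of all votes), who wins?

Round 1: Option 1 0, Option 2 15, Option 3 6, Option 4 14, Option 5 23. Option 1 eliminated.
Round 2: Option 2 15, Option 3 6, Option 4 14, Option 5 23. Option 3 eliminated.
Round 3: Option 2 15, Option 4 20, Option 5 23. Option 2 eliminated.
Round 4: Option 4 20, Option 5 38. Option 5 has a majority (≥30).

Option 5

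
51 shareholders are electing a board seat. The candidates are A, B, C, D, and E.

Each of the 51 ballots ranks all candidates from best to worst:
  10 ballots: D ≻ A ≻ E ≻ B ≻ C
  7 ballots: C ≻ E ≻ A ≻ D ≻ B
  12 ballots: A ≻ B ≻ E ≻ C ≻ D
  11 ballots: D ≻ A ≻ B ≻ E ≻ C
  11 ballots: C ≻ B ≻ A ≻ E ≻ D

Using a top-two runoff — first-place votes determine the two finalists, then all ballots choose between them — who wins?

Round 1 first-place votes: A 12, B 0, C 18, D 21, E 0. D and C advance.
Runoff: D is ranked above C on 21 ballots, C above D on 30.

C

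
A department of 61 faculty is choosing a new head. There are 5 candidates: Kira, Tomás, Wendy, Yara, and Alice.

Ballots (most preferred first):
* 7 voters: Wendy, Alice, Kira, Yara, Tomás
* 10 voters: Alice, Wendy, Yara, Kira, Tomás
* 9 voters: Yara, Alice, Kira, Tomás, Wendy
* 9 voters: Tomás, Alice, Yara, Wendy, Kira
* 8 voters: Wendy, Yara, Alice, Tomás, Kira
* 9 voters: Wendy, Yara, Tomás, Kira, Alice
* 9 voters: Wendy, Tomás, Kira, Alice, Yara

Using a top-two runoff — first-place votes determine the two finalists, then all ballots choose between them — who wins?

Wendy

Round 1 first-place votes: Kira 0, Tomás 9, Wendy 33, Yara 9, Alice 10. Wendy and Alice advance.
Runoff: Wendy is ranked above Alice on 33 ballots, Alice above Wendy on 28.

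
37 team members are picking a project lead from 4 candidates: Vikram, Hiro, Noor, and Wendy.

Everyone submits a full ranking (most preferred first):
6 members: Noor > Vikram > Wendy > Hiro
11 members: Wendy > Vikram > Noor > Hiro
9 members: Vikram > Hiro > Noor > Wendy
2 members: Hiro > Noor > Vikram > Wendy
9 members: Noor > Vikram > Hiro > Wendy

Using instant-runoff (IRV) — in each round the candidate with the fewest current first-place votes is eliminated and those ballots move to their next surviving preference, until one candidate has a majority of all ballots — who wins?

Round 1: Vikram 9, Hiro 2, Noor 15, Wendy 11. Hiro eliminated.
Round 2: Vikram 9, Noor 17, Wendy 11. Vikram eliminated.
Round 3: Noor 26, Wendy 11. Noor has a majority (≥19).

Noor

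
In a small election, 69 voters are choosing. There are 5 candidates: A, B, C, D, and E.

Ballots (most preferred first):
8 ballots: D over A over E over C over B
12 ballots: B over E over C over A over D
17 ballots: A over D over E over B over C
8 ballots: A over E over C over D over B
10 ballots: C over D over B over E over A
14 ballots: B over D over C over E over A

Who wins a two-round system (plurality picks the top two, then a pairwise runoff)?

B

Round 1 first-place votes: A 25, B 26, C 10, D 8, E 0. B and A advance.
Runoff: B is ranked above A on 36 ballots, A above B on 33.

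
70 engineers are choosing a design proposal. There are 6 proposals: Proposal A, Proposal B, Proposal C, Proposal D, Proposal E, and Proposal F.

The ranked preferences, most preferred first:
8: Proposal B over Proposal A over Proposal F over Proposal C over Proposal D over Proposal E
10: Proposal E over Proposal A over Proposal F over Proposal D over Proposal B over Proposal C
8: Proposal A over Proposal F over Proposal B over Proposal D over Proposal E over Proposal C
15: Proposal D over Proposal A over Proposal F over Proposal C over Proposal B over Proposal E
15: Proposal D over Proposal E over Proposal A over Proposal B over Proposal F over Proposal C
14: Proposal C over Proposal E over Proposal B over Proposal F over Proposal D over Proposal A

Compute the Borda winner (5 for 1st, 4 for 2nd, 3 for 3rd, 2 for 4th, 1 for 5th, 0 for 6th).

Proposal A: 8×4 + 10×4 + 8×5 + 15×4 + 15×3 + 14×0 = 217
Proposal B: 8×5 + 10×1 + 8×3 + 15×1 + 15×2 + 14×3 = 161
Proposal C: 8×2 + 10×0 + 8×0 + 15×2 + 15×0 + 14×5 = 116
Proposal D: 8×1 + 10×2 + 8×2 + 15×5 + 15×5 + 14×1 = 208
Proposal E: 8×0 + 10×5 + 8×1 + 15×0 + 15×4 + 14×4 = 174
Proposal F: 8×3 + 10×3 + 8×4 + 15×3 + 15×1 + 14×2 = 174

Proposal A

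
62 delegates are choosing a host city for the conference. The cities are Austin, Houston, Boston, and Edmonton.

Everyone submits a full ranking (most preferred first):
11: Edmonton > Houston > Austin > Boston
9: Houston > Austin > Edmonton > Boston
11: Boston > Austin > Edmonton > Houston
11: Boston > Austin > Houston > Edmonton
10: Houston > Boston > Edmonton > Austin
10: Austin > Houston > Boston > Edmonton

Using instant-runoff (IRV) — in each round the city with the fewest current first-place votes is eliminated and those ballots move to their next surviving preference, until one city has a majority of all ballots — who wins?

Round 1: Austin 10, Houston 19, Boston 22, Edmonton 11. Austin eliminated.
Round 2: Houston 29, Boston 22, Edmonton 11. Edmonton eliminated.
Round 3: Houston 40, Boston 22. Houston has a majority (≥32).

Houston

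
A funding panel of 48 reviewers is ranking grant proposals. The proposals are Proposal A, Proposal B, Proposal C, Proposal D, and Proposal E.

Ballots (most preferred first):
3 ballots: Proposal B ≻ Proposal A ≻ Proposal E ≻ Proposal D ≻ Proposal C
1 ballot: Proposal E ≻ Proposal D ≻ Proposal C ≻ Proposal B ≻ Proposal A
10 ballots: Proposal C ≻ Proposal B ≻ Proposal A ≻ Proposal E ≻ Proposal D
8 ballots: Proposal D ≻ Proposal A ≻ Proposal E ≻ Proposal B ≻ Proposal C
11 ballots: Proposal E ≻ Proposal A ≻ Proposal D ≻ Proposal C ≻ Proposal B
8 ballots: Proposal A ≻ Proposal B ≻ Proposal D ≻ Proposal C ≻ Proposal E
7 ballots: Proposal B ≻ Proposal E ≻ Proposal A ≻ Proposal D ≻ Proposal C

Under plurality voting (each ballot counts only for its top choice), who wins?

First-place votes: Proposal A 8, Proposal B 10, Proposal C 10, Proposal D 8, Proposal E 12.

Proposal E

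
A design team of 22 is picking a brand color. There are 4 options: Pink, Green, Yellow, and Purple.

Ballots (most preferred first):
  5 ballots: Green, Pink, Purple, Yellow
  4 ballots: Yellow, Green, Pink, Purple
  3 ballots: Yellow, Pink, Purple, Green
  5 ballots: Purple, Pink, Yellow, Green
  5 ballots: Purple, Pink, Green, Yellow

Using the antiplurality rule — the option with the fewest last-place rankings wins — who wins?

Last-place votes: Pink 0, Green 8, Yellow 10, Purple 4.

Pink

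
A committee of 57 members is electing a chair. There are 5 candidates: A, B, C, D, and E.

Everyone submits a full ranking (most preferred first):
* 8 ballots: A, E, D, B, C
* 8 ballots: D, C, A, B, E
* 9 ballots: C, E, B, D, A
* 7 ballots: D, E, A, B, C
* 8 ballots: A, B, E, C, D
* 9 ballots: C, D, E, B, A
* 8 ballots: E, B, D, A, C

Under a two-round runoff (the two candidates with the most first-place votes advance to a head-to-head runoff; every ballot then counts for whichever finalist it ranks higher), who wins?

Round 1 first-place votes: A 16, B 0, C 18, D 15, E 8. C and A advance.
Runoff: C is ranked above A on 26 ballots, A above C on 31.

A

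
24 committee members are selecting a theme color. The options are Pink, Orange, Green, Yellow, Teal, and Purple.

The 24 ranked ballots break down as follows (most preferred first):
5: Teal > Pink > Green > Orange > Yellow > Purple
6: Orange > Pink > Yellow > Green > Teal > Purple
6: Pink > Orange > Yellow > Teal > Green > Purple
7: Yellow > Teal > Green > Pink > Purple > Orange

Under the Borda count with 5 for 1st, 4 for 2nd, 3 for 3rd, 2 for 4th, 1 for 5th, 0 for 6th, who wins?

Pink: 5×4 + 6×4 + 6×5 + 7×2 = 88
Orange: 5×2 + 6×5 + 6×4 + 7×0 = 64
Green: 5×3 + 6×2 + 6×1 + 7×3 = 54
Yellow: 5×1 + 6×3 + 6×3 + 7×5 = 76
Teal: 5×5 + 6×1 + 6×2 + 7×4 = 71
Purple: 5×0 + 6×0 + 6×0 + 7×1 = 7

Pink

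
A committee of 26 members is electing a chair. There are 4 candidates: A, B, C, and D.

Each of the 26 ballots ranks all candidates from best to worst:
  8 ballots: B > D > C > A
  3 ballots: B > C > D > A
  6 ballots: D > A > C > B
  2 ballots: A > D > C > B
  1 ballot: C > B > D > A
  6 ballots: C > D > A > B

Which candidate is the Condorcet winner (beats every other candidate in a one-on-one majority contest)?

D vs A: 24–2
D vs B: 14–12
D vs C: 16–10
D beats every other candidate.

D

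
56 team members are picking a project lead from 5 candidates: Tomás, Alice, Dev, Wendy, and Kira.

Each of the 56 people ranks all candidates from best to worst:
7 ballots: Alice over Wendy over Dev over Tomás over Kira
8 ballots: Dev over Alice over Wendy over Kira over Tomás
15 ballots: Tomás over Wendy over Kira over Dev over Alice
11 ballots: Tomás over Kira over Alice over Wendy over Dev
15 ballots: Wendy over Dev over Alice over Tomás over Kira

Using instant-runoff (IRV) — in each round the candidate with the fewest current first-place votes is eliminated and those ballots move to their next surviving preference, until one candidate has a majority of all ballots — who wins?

Wendy

Round 1: Tomás 26, Alice 7, Dev 8, Wendy 15, Kira 0. Kira eliminated.
Round 2: Tomás 26, Alice 7, Dev 8, Wendy 15. Alice eliminated.
Round 3: Tomás 26, Dev 8, Wendy 22. Dev eliminated.
Round 4: Tomás 26, Wendy 30. Wendy has a majority (≥29).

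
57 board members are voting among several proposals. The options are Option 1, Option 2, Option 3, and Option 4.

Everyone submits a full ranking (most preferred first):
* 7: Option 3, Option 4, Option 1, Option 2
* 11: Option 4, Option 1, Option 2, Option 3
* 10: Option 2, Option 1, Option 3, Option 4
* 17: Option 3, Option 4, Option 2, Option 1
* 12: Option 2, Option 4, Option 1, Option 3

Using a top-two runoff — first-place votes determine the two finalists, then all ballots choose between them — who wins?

Option 2

Round 1 first-place votes: Option 1 0, Option 2 22, Option 3 24, Option 4 11. Option 3 and Option 2 advance.
Runoff: Option 3 is ranked above Option 2 on 24 ballots, Option 2 above Option 3 on 33.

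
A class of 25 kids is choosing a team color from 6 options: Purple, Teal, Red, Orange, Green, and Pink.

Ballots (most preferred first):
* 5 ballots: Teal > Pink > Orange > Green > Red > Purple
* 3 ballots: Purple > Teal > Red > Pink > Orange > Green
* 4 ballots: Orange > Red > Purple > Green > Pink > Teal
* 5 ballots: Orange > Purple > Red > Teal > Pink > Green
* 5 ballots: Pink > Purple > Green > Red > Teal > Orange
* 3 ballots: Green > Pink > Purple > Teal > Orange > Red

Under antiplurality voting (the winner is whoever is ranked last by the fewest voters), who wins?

Pink

Last-place votes: Purple 5, Teal 4, Red 3, Orange 5, Green 8, Pink 0.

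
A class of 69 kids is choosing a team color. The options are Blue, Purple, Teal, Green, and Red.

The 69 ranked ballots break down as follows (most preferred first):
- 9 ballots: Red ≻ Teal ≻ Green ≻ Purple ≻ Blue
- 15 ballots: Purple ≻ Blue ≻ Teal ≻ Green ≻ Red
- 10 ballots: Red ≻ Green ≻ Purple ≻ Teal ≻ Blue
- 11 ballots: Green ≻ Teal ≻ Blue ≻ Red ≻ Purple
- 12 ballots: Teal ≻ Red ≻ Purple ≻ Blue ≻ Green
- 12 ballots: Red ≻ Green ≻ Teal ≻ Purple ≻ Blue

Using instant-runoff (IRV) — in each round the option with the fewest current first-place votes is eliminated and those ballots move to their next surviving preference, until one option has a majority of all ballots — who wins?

Round 1: Blue 0, Purple 15, Teal 12, Green 11, Red 31. Blue eliminated.
Round 2: Purple 15, Teal 12, Green 11, Red 31. Green eliminated.
Round 3: Purple 15, Teal 23, Red 31. Purple eliminated.
Round 4: Teal 38, Red 31. Teal has a majority (≥35).

Teal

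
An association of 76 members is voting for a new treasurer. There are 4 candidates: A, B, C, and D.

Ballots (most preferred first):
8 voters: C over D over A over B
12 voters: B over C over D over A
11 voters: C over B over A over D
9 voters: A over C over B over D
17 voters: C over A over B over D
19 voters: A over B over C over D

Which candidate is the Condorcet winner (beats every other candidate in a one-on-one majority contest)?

C vs A: 48–28
C vs B: 45–31
C vs D: 76–0
C beats every other candidate.

C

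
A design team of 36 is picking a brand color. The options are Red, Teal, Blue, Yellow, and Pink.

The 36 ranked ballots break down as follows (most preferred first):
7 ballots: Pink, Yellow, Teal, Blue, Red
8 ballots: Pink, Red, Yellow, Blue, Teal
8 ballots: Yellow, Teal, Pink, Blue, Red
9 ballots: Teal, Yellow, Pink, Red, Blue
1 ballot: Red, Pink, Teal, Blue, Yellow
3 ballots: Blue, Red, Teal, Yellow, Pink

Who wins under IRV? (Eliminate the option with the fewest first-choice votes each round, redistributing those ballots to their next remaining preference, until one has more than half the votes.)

Round 1: Red 1, Teal 9, Blue 3, Yellow 8, Pink 15. Red eliminated.
Round 2: Teal 9, Blue 3, Yellow 8, Pink 16. Blue eliminated.
Round 3: Teal 12, Yellow 8, Pink 16. Yellow eliminated.
Round 4: Teal 20, Pink 16. Teal has a majority (≥19).

Teal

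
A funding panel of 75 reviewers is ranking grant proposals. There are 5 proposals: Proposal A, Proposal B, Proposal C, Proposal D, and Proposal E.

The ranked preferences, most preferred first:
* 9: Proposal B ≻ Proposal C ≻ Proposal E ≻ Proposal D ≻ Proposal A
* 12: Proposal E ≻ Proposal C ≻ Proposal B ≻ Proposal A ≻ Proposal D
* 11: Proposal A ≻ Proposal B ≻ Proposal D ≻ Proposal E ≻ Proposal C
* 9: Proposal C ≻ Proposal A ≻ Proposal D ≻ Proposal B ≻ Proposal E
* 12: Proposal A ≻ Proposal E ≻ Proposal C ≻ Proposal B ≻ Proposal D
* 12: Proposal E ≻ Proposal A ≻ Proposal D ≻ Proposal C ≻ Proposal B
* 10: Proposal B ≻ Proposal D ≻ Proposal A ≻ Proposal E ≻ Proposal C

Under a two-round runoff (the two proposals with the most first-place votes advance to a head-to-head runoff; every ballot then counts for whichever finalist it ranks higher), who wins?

Round 1 first-place votes: Proposal A 23, Proposal B 19, Proposal C 9, Proposal D 0, Proposal E 24. Proposal E and Proposal A advance.
Runoff: Proposal E is ranked above Proposal A on 33 ballots, Proposal A above Proposal E on 42.

Proposal A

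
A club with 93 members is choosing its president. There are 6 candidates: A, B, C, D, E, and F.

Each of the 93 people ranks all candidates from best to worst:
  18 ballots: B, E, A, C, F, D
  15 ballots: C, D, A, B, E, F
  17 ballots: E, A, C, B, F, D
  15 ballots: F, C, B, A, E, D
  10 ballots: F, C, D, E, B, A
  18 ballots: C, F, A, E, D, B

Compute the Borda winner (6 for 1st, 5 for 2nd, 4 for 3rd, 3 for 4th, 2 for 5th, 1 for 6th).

A: 18×4 + 15×4 + 17×5 + 15×3 + 10×1 + 18×4 = 344
B: 18×6 + 15×3 + 17×3 + 15×4 + 10×2 + 18×1 = 302
C: 18×3 + 15×6 + 17×4 + 15×5 + 10×5 + 18×6 = 445
D: 18×1 + 15×5 + 17×1 + 15×1 + 10×4 + 18×2 = 201
E: 18×5 + 15×2 + 17×6 + 15×2 + 10×3 + 18×3 = 336
F: 18×2 + 15×1 + 17×2 + 15×6 + 10×6 + 18×5 = 325

C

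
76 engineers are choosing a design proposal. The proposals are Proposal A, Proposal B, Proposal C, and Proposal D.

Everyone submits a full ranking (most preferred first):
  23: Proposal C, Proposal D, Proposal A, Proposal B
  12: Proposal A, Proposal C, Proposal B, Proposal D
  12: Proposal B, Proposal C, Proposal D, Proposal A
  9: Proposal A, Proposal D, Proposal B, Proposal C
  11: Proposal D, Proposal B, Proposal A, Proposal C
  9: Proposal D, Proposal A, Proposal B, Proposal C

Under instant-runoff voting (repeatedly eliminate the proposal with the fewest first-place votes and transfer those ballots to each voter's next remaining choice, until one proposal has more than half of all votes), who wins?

Proposal A

Round 1: Proposal A 21, Proposal B 12, Proposal C 23, Proposal D 20. Proposal B eliminated.
Round 2: Proposal A 21, Proposal C 35, Proposal D 20. Proposal D eliminated.
Round 3: Proposal A 41, Proposal C 35. Proposal A has a majority (≥39).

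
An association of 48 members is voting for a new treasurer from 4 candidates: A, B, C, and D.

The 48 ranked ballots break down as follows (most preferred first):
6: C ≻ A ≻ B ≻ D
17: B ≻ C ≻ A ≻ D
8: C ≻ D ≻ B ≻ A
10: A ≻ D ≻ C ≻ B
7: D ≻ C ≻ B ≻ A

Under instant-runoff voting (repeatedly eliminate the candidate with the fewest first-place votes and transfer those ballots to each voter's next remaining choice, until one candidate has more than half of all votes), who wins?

Round 1: A 10, B 17, C 14, D 7. D eliminated.
Round 2: A 10, B 17, C 21. A eliminated.
Round 3: B 17, C 31. C has a majority (≥25).

C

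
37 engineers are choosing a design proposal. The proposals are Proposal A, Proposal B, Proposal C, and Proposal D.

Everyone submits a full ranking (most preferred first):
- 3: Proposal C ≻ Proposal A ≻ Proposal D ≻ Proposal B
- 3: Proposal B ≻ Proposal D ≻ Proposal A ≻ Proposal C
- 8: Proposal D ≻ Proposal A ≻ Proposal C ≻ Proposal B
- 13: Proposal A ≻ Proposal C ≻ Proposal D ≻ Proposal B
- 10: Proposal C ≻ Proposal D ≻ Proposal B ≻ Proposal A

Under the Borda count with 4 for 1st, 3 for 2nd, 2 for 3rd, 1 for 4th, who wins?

Proposal A: 3×3 + 3×2 + 8×3 + 13×4 + 10×1 = 101
Proposal B: 3×1 + 3×4 + 8×1 + 13×1 + 10×2 = 56
Proposal C: 3×4 + 3×1 + 8×2 + 13×3 + 10×4 = 110
Proposal D: 3×2 + 3×3 + 8×4 + 13×2 + 10×3 = 103

Proposal C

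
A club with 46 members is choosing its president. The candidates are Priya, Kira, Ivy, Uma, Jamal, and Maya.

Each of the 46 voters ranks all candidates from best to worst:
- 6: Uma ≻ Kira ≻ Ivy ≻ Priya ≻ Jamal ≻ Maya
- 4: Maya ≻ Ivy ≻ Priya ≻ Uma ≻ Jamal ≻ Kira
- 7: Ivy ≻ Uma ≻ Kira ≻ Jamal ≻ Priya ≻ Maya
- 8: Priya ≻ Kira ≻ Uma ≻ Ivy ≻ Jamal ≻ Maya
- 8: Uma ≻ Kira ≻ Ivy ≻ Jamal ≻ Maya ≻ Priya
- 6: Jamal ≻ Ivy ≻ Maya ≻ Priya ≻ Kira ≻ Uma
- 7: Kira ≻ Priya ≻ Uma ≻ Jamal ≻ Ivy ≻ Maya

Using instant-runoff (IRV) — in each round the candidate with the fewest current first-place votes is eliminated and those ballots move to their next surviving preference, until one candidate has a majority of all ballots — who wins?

Round 1: Priya 8, Kira 7, Ivy 7, Uma 14, Jamal 6, Maya 4. Maya eliminated.
Round 2: Priya 8, Kira 7, Ivy 11, Uma 14, Jamal 6. Jamal eliminated.
Round 3: Priya 8, Kira 7, Ivy 17, Uma 14. Kira eliminated.
Round 4: Priya 15, Ivy 17, Uma 14. Uma eliminated.
Round 5: Priya 15, Ivy 31. Ivy has a majority (≥24).

Ivy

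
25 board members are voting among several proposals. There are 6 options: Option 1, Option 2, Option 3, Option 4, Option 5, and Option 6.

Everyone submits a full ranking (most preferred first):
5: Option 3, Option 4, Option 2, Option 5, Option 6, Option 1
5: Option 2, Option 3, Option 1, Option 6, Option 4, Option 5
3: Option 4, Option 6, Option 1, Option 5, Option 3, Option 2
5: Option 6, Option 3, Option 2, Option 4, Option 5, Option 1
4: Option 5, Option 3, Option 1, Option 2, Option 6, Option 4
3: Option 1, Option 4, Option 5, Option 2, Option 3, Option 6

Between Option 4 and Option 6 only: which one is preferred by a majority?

Option 4 is ranked above Option 6 on 11 ballots; Option 6 above Option 4 on 14.

Option 6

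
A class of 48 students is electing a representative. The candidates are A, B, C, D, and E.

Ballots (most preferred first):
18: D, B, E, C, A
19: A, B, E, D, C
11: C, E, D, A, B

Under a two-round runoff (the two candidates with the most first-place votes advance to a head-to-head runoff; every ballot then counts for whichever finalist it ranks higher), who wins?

Round 1 first-place votes: A 19, B 0, C 11, D 18, E 0. A and D advance.
Runoff: A is ranked above D on 19 ballots, D above A on 29.

D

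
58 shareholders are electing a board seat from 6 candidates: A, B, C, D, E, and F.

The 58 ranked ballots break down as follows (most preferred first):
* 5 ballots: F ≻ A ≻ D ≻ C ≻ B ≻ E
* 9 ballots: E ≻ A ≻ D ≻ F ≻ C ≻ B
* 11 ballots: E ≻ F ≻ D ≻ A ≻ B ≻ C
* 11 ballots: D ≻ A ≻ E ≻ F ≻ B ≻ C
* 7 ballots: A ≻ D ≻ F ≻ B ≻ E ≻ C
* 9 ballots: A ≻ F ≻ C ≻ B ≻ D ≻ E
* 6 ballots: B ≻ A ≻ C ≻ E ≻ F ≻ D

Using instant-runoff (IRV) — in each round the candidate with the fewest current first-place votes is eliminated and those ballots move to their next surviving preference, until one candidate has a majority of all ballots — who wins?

Round 1: A 16, B 6, C 0, D 11, E 20, F 5. C eliminated.
Round 2: A 16, B 6, D 11, E 20, F 5. F eliminated.
Round 3: A 21, B 6, D 11, E 20. B eliminated.
Round 4: A 27, D 11, E 20. D eliminated.
Round 5: A 38, E 20. A has a majority (≥30).

A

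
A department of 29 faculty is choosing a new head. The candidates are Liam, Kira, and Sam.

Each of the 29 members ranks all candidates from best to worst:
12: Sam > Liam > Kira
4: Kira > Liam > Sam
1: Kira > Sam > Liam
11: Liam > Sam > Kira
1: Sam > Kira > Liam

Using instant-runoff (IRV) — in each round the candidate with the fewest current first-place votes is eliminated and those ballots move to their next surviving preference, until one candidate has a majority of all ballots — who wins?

Round 1: Liam 11, Kira 5, Sam 13. Kira eliminated.
Round 2: Liam 15, Sam 14. Liam has a majority (≥15).

Liam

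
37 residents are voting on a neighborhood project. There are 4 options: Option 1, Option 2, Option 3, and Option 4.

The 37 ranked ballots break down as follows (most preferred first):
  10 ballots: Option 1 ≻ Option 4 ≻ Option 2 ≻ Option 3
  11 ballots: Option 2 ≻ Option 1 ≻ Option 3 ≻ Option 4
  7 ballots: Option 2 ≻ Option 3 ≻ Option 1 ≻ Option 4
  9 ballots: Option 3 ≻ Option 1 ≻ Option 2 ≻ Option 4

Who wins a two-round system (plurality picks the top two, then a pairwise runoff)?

Option 1

Round 1 first-place votes: Option 1 10, Option 2 18, Option 3 9, Option 4 0. Option 2 and Option 1 advance.
Runoff: Option 2 is ranked above Option 1 on 18 ballots, Option 1 above Option 2 on 19.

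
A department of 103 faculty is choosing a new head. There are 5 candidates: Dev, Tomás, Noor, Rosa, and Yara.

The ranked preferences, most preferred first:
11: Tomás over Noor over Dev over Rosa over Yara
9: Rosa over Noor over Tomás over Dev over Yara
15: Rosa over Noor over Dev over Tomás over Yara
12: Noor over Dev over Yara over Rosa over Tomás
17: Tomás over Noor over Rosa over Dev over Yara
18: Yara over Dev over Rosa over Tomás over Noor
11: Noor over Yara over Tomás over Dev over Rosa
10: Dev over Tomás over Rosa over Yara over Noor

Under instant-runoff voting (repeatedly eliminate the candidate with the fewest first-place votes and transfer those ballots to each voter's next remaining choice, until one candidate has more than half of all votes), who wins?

Round 1: Dev 10, Tomás 28, Noor 23, Rosa 24, Yara 18. Dev eliminated.
Round 2: Tomás 38, Noor 23, Rosa 24, Yara 18. Yara eliminated.
Round 3: Tomás 38, Noor 23, Rosa 42. Noor eliminated.
Round 4: Tomás 49, Rosa 54. Rosa has a majority (≥52).

Rosa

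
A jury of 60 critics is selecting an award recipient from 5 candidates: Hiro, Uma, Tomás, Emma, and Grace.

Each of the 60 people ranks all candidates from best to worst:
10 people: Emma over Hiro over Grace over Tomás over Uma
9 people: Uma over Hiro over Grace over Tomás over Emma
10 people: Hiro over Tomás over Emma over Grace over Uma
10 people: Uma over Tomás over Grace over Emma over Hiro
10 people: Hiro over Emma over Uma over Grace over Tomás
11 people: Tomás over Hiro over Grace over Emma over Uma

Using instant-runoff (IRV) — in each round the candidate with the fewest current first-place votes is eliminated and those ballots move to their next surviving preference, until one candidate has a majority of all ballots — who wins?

Round 1: Hiro 20, Uma 19, Tomás 11, Emma 10, Grace 0. Grace eliminated.
Round 2: Hiro 20, Uma 19, Tomás 11, Emma 10. Emma eliminated.
Round 3: Hiro 30, Uma 19, Tomás 11. Tomás eliminated.
Round 4: Hiro 41, Uma 19. Hiro has a majority (≥31).

Hiro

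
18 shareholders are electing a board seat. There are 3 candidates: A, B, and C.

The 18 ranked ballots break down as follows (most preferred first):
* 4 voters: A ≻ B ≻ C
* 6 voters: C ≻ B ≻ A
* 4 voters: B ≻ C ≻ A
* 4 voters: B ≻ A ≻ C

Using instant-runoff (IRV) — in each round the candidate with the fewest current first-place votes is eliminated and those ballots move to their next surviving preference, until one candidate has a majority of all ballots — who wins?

B

Round 1: A 4, B 8, C 6. A eliminated.
Round 2: B 12, C 6. B has a majority (≥10).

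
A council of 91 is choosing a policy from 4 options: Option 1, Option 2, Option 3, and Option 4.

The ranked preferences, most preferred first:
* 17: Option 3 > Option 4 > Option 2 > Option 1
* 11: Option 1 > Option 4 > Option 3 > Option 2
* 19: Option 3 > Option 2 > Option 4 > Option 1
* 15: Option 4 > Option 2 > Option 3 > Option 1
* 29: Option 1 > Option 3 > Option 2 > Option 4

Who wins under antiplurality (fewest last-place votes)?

Option 3

Last-place votes: Option 1 51, Option 2 11, Option 3 0, Option 4 29.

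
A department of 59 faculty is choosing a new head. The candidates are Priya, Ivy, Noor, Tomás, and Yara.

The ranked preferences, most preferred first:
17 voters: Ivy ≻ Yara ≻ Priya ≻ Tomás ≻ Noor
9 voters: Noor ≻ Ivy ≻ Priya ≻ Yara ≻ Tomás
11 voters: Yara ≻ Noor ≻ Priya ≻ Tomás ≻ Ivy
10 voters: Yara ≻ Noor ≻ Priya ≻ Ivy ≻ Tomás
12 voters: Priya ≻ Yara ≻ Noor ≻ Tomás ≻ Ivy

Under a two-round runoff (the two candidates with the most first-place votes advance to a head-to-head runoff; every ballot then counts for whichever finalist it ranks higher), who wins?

Yara

Round 1 first-place votes: Priya 12, Ivy 17, Noor 9, Tomás 0, Yara 21. Yara and Ivy advance.
Runoff: Yara is ranked above Ivy on 33 ballots, Ivy above Yara on 26.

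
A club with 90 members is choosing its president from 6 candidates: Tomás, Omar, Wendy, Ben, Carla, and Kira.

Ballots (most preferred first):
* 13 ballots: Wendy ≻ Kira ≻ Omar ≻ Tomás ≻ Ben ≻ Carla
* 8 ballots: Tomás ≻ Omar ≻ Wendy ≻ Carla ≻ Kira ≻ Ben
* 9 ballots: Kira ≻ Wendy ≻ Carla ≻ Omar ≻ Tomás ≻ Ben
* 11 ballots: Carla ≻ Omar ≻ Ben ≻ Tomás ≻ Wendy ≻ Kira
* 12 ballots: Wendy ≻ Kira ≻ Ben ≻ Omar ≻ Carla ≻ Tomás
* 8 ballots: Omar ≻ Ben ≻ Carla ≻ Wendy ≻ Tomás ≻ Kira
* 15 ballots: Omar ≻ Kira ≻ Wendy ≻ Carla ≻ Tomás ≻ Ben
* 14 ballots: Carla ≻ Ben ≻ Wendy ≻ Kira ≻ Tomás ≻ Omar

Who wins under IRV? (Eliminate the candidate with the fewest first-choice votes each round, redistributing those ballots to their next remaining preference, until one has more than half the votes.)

Wendy

Round 1: Tomás 8, Omar 23, Wendy 25, Ben 0, Carla 25, Kira 9. Ben eliminated.
Round 2: Tomás 8, Omar 23, Wendy 25, Carla 25, Kira 9. Tomás eliminated.
Round 3: Omar 31, Wendy 25, Carla 25, Kira 9. Kira eliminated.
Round 4: Omar 31, Wendy 34, Carla 25. Carla eliminated.
Round 5: Omar 42, Wendy 48. Wendy has a majority (≥46).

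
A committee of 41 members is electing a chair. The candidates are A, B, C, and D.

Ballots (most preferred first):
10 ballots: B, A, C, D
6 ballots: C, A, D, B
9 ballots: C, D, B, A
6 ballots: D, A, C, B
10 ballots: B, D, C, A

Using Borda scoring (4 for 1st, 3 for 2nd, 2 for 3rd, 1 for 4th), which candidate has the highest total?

A: 10×3 + 6×3 + 9×1 + 6×3 + 10×1 = 85
B: 10×4 + 6×1 + 9×2 + 6×1 + 10×4 = 110
C: 10×2 + 6×4 + 9×4 + 6×2 + 10×2 = 112
D: 10×1 + 6×2 + 9×3 + 6×4 + 10×3 = 103

C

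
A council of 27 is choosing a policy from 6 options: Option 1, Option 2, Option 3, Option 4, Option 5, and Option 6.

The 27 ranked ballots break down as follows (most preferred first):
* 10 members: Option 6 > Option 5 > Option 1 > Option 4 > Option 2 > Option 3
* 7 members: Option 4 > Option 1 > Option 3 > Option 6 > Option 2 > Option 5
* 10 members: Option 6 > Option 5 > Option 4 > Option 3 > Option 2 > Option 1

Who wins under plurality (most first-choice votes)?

Option 6

First-place votes: Option 1 0, Option 2 0, Option 3 0, Option 4 7, Option 5 0, Option 6 20.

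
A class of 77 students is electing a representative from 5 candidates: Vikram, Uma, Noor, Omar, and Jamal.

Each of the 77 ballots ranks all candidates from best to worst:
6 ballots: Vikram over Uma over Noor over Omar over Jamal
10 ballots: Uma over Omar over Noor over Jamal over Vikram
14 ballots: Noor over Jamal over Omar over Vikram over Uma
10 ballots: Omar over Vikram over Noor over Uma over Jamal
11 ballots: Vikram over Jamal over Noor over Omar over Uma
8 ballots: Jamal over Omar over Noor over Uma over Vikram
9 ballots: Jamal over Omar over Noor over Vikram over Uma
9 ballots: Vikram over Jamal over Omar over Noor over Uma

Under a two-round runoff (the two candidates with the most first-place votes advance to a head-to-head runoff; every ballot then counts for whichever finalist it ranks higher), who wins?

Jamal

Round 1 first-place votes: Vikram 26, Uma 10, Noor 14, Omar 10, Jamal 17. Vikram and Jamal advance.
Runoff: Vikram is ranked above Jamal on 36 ballots, Jamal above Vikram on 41.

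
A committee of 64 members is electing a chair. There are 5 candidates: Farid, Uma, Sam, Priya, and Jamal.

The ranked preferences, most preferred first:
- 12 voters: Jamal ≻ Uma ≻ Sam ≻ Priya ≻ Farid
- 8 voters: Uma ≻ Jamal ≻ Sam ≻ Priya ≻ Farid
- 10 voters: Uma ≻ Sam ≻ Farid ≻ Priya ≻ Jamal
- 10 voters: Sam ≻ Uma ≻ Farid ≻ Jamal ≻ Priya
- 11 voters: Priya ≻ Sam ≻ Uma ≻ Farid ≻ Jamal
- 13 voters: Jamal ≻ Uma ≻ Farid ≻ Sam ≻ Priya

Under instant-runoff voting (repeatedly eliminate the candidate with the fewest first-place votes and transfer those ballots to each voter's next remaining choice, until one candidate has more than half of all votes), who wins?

Round 1: Farid 0, Uma 18, Sam 10, Priya 11, Jamal 25. Farid eliminated.
Round 2: Uma 18, Sam 10, Priya 11, Jamal 25. Sam eliminated.
Round 3: Uma 28, Priya 11, Jamal 25. Priya eliminated.
Round 4: Uma 39, Jamal 25. Uma has a majority (≥33).

Uma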